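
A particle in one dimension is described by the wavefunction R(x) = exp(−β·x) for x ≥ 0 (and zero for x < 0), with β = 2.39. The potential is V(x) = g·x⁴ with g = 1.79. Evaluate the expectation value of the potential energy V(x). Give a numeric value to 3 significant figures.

0.0823

⟨V⟩ = ∫ V(x)·|R|² dx / ∫|R|² dx.
Every integrand reduces to terms xʲ·e^(−2βx) on [0, ∞); use ∫₀^∞ xʲ·e^(−2βx) dx = j!/(2β)^(j+1).
State is unnormalized: ∫|R|² dx = 0.20921, and ∫R*·V(x)·R dx = 0.017216, so ⟨V⟩ = 0.017216 / 0.20921.
⟨V⟩ = 0.082291.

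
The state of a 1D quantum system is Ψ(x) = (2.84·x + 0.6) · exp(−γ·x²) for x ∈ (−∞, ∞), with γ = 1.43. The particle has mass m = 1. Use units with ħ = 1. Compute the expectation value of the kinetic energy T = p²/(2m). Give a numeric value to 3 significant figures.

1.85

T = −(ħ²/2m) d²/dx², so ⟨T⟩ = −(ħ²/2m) ∫ Ψ*·Ψ'' dx / ∫|Ψ|² dx; with m = 1.
Expand each integrand as polynomial × e^(−2γx²) and use ∫x^(2j)·e^(−2γx²) dx = (2j−1)!!/(4γ)^j · √(π/(2γ)), odd powers → 0; here √(π/(2γ)) = 1.0481. Differentiate with the product rule, d/dx e^(−γx²) = −2γx·e^(−γx²).
State is unnormalized: ∫|Ψ|² dx = 1.8552, and ∫Ψ*·(−ħ²/2m · Ψ'') dx = 3.4398, so ⟨T⟩ = 3.4398 / 1.8552.
⟨T⟩ = 1.8542.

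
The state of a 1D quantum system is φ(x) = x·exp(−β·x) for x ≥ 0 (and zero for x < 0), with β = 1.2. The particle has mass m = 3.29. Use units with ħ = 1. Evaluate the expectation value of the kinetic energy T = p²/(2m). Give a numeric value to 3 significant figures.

0.219

T = −(ħ²/2m) d²/dx², so ⟨T⟩ = −(ħ²/2m) ∫ φ*·φ'' dx / ∫|φ|² dx; with m = 3.29.
Differentiate x·exp(−β·x) with the product rule; every integrand then reduces to terms xʲ·e^(−2βx) on [0, ∞), with ∫₀^∞ xʲ·e^(−2βx) dx = j!/(2β)^(j+1).
State is unnormalized: ∫|φ|² dx = 0.14468, and ∫φ*·(−ħ²/2m · φ'') dx = 0.031662, so ⟨T⟩ = 0.031662 / 0.14468.
⟨T⟩ = 0.21884.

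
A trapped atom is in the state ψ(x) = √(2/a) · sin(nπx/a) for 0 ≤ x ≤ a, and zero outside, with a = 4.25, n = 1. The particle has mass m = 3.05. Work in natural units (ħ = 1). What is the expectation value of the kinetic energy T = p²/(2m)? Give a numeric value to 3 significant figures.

T = −(ħ²/2m) d²/dx², so ⟨T⟩ = −(ħ²/2m) ∫ ψ*·ψ'' dx; with m = 3.05.
d/dx sin(nπx/a) = (nπ/a)·cos(nπx/a) and d²/dx² sin(nπx/a) = −(nπ/a)²·sin(nπx/a); on 0 ≤ x ≤ a, ∫sin²(nπx/a) dx = a/2 and ∫sin(nπx/a)·cos(nπx/a) dx = 0.
⟨T⟩ = 0.089576.

0.0896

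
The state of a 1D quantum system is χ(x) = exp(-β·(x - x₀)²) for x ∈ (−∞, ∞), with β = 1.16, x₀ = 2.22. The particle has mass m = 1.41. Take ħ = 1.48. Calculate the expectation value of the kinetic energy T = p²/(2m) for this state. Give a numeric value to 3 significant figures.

0.901

T = −(ħ²/2m) d²/dx², so ⟨T⟩ = −(ħ²/2m) ∫ χ*·χ'' dx / ∫|χ|² dx; with m = 1.41.
Gaussian moments (u = x − x₀): ∫u^(2j)·e^(−2βu²) du = (2j−1)!!/(4β)^j · √(π/(2β)), odd powers integrate to 0; here √(π/(2β)) = 1.1637. Derivatives: d/dx e^(−βu²) = −2βu·e^(−βu²), d²/dx² e^(−βu²) = (4β²u² − 2β)·e^(−βu²).
State is unnormalized: ∫|χ|² dx = 1.1637, and ∫χ*·(−ħ²/2m · χ'') dx = 1.0485, so ⟨T⟩ = 1.0485 / 1.1637.
⟨T⟩ = 0.90102.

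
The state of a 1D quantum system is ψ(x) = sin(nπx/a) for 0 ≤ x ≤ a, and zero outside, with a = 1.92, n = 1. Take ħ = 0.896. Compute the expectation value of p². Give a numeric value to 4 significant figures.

2.149

p² ψ = −ħ² d²ψ/dx²; ⟨p²⟩ = −ħ² ∫ ψ*·ψ'' dx / ∫|ψ|² dx.
d/dx sin(nπx/a) = (nπ/a)·cos(nπx/a) and d²/dx² sin(nπx/a) = −(nπ/a)²·sin(nπx/a); on 0 ≤ x ≤ a, ∫sin²(nπx/a) dx = a/2 and ∫sin(nπx/a)·cos(nπx/a) dx = 0.
State is unnormalized: ∫|ψ|² dx = 0.96000, and ∫ψ*·(−ħ² ψ'') dx = 2.0634, so ⟨p²⟩ = 2.0634 / 0.96000.
⟨p²⟩ = 2.1494.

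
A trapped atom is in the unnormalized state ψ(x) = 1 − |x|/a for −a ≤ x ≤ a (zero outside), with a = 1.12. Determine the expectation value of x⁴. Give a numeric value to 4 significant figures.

⟨x⁴⟩ = ∫ x⁴·|ψ|² dx / ∫|ψ|² dx (integrals over the domain).
ψ is even, so ∫ over [−a, a] = 2∫₀ᵃ with ψ = 1 − x/a there: ∫₀ᵃ (1 − x/a)² dx = a/3, ∫₀ᵃ x²(1 − x/a)² dx = a³/30, ∫₀ᵃ x⁴(1 − x/a)² dx = a⁵/105.
State is unnormalized: ∫|ψ|² dx = 0.74667, and ∫ψ*·x⁴·ψ dx = 0.033568, so ⟨x⁴⟩ = 0.033568 / 0.74667.
⟨x⁴⟩ = 0.044958.

0.04496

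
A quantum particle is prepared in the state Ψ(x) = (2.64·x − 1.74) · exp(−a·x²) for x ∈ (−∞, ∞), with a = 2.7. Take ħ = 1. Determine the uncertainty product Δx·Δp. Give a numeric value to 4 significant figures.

0.5107

Δx = √(⟨x²⟩−⟨x⟩²), Δp = √(⟨p²⟩−⟨p⟩²).
Expand each integrand as polynomial × e^(−2ax²) and use ∫x^(2j)·e^(−2ax²) dx = (2j−1)!!/(4a)^j · √(π/(2a)), odd powers → 0; here √(π/(2a)) = 0.76274. Differentiate with the product rule, d/dx e^(−ax²) = −2ax·e^(−ax²).
Normalization: ∫|Ψ|² dx = 2.8015.
⟨x⟩ = -0.23160, ⟨x²⟩ = 0.12513 ⇒ Δx = 0.26737.
⟨p⟩ = 0.0000, ⟨p²⟩ = 3.6488 ⇒ Δp = 1.9102.
Δx·Δp = 0.51073.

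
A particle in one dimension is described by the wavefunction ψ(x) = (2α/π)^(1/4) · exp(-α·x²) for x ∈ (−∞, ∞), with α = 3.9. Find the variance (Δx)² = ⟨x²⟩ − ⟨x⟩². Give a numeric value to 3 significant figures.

0.0641

Compute ⟨x⟩ and ⟨x²⟩ separately, then (Δx)² = ⟨x²⟩ − ⟨x⟩².
Gaussian moments: ∫x^(2j)·e^(−2αx²) dx = (2j−1)!!/(4α)^j · √(π/(2α)), odd powers integrate to 0; here √(π/(2α)) = 0.63464.
⟨x⟩ = 0.0000 and ⟨x²⟩ = 0.064103.
(Δx)² = 0.064103 − (0.0000)² = 0.064103.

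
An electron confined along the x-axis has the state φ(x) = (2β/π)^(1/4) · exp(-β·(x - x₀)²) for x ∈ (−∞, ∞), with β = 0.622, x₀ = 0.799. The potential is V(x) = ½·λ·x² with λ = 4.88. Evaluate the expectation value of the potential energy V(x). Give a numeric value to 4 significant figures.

⟨V⟩ = ∫ V(x)·|φ|² dx.
Gaussian moments (u = x − x₀): ∫u^(2j)·e^(−2βu²) du = (2j−1)!!/(4β)^j · √(π/(2β)), odd powers integrate to 0; here √(π/(2β)) = 1.5891.
⟨V⟩ = 2.5384.

2.538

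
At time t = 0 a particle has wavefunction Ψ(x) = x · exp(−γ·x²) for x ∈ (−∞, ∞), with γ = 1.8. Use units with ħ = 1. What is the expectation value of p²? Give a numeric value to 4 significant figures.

5.400

p² Ψ = −ħ² d²Ψ/dx²; ⟨p²⟩ = −ħ² ∫ Ψ*·Ψ'' dx / ∫|Ψ|² dx.
Expand each integrand as polynomial × e^(−2γx²) and use ∫x^(2j)·e^(−2γx²) dx = (2j−1)!!/(4γ)^j · √(π/(2γ)), odd powers → 0; here √(π/(2γ)) = 0.93417. Differentiate with the product rule, d/dx e^(−γx²) = −2γx·e^(−γx²).
State is unnormalized: ∫|Ψ|² dx = 0.12975, and ∫Ψ*·(−ħ² Ψ'') dx = 0.70062, so ⟨p²⟩ = 0.70062 / 0.12975.
⟨p²⟩ = 5.4000.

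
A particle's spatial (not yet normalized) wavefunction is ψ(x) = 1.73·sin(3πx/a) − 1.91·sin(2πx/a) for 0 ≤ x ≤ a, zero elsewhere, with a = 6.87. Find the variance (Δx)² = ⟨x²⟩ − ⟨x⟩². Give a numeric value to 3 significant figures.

1.72

Compute ⟨x⟩ and ⟨x²⟩ separately, then (Δx)² = ⟨x²⟩ − ⟨x⟩².
On 0 ≤ x ≤ a (j ≠ l): ∫sin²(jπx/a) dx = a/2, ∫sin(jπx/a)·sin(lπx/a) dx = 0; diagonal moments ∫x·sin²(jπx/a) dx = a²/4, ∫x²·sin²(jπx/a) dx = a³·(1/6 − 1/(4j²π²)); cross terms ∫x·sin(jπx/a)·sin(lπx/a) dx = 0 for j + l even and −4jla²/(π²(j² − l²)²) for j + l odd, ∫x²·sin(jπx/a)·sin(lπx/a) dx = (−1)^(j+l)·4jla³/(π²(j² − l²)²); higher powers the same way via product-to-sum and parts.
Normalization: ∫|ψ|² dx = 22.812.
⟨x⟩ = 4.7649 and ⟨x²⟩ = 24.421.
(Δx)² = 24.421 − (4.7649)² = 1.7162.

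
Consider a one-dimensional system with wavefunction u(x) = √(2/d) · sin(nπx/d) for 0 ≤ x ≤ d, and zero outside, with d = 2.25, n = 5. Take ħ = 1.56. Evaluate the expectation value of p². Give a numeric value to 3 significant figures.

p² u = −ħ² d²u/dx²; ⟨p²⟩ = −ħ² ∫ u*·u'' dx.
d/dx sin(nπx/d) = (nπ/d)·cos(nπx/d) and d²/dx² sin(nπx/d) = −(nπ/d)²·sin(nπx/d); on 0 ≤ x ≤ d, ∫sin²(nπx/d) dx = d/2 and ∫sin(nπx/d)·cos(nπx/d) dx = 0.
⟨p²⟩ = 118.61.

119.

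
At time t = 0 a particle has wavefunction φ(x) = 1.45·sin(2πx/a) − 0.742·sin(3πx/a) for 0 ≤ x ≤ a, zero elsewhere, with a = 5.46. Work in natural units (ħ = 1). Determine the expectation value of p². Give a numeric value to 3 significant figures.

p² φ = −ħ² d²φ/dx²; ⟨p²⟩ = −ħ² ∫ φ*·φ'' dx / ∫|φ|² dx.
d²/dx² sin(jπx/a) = −(jπ/a)²·sin(jπx/a); on 0 ≤ x ≤ a, ∫sin²(jπx/a) dx = a/2 and ∫sin(jπx/a)·sin(lπx/a) dx = 0 for j ≠ l, so only diagonal terms survive in ∫|φ|² and ∫φ·φ″; ∫φ·φ′ dx = [φ²/2] between the walls = 0.
State is unnormalized: ∫|φ|² dx = 7.2429, and ∫φ*·(−ħ² φ'') dx = 12.079, so ⟨p²⟩ = 12.079 / 7.2429.
⟨p²⟩ = 1.6678.

1.67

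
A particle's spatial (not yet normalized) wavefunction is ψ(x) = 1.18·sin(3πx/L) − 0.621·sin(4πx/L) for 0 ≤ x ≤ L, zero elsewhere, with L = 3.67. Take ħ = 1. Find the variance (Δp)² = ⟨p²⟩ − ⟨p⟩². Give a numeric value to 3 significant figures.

Compute ⟨p⟩ and ⟨p²⟩ separately; (Δp)² = ⟨p²⟩ − ⟨p⟩².
d²/dx² sin(jπx/L) = −(jπ/L)²·sin(jπx/L); on 0 ≤ x ≤ L, ∫sin²(jπx/L) dx = L/2 and ∫sin(jπx/L)·sin(lπx/L) dx = 0 for j ≠ l, so only diagonal terms survive in ∫|ψ|² and ∫ψ·ψ″; ∫ψ·ψ′ dx = [ψ²/2] between the walls = 0.
Normalization: ∫|ψ|² dx = 3.2627.
⟨p⟩ = 0.0000 and ⟨p²⟩ = 7.7074.
(Δp)² = 7.7074 − (0.0000)² = 7.7074.

7.71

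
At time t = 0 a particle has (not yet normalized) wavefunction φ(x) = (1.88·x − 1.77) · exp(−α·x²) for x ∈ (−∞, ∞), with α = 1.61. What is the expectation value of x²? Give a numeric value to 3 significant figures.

0.202

⟨x²⟩ = ∫ x²·|φ|² dx / ∫|φ|² dx (integrals over the domain).
Expand each integrand as polynomial × e^(−2αx²) and use ∫x^(2j)·e^(−2αx²) dx = (2j−1)!!/(4α)^j · √(π/(2α)), odd powers → 0; here √(π/(2α)) = 0.98775.
State is unnormalized: ∫|φ|² dx = 3.6366, and ∫φ*·x²·φ dx = 0.73305, so ⟨x²⟩ = 0.73305 / 3.6366.
⟨x²⟩ = 0.20157.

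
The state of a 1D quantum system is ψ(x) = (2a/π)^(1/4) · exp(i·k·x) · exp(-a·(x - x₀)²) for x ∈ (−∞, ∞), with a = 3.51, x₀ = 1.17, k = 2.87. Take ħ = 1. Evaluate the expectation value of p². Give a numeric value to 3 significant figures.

11.7

p² ψ = −ħ² d²ψ/dx²; ⟨p²⟩ = −ħ² ∫ ψ*·ψ'' dx.
Gaussian moments (u = x − x₀): ∫u^(2j)·e^(−2au²) du = (2j−1)!!/(4a)^j · √(π/(2a)), odd powers integrate to 0; here √(π/(2a)) = 0.66897. Derivatives: ψ′ = (ik − 2au)·ψ, ψ″ = ((ik − 2au)² − 2a)·ψ; the odd-in-u pieces drop out.
⟨p²⟩ = 11.747.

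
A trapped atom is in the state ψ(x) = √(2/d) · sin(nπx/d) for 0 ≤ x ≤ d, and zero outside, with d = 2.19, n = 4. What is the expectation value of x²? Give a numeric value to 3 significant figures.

1.58

⟨x²⟩ = ∫ x²·|ψ|² dx (integrals over the domain).
With sin²θ = (1 − cos2θ)/2 on 0 ≤ x ≤ d: ∫sin²(nπx/d) dx = d/2, ∫x·sin²(nπx/d) dx = d²/4, ∫x²·sin²(nπx/d) dx = d³·(1/6 − 1/(4n²π²)); higher powers xᵏ the same way, integrating xᵏ·cos(2nπx/d) by parts.
⟨x²⟩ = 1.5835.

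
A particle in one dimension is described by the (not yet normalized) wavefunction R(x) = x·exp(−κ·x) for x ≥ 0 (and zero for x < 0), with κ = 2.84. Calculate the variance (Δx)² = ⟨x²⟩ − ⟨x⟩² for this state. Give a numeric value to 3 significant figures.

0.0930

Compute ⟨x⟩ and ⟨x²⟩ separately, then (Δx)² = ⟨x²⟩ − ⟨x⟩².
Every integrand reduces to terms xʲ·e^(−2κx) on [0, ∞); use ∫₀^∞ xʲ·e^(−2κx) dx = j!/(2κ)^(j+1).
Normalization: ∫|R|² dx = 0.010914.
⟨x⟩ = 0.52817 and ⟨x²⟩ = 0.37195.
(Δx)² = 0.37195 − (0.52817)² = 0.092988.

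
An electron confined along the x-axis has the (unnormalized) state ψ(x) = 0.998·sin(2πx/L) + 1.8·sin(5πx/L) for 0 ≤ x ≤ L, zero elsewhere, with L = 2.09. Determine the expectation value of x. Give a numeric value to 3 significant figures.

1.01

⟨x⟩ = ∫ x·|ψ|² dx / ∫|ψ|² dx (integrals over the domain).
On 0 ≤ x ≤ L (j ≠ l): ∫sin²(jπx/L) dx = L/2, ∫sin(jπx/L)·sin(lπx/L) dx = 0; diagonal moments ∫x·sin²(jπx/L) dx = L²/4, ∫x²·sin²(jπx/L) dx = L³·(1/6 − 1/(4j²π²)); cross terms ∫x·sin(jπx/L)·sin(lπx/L) dx = 0 for j + l even and −4jlL²/(π²(j² − l²)²) for j + l odd, ∫x²·sin(jπx/L)·sin(lπx/L) dx = (−1)^(j+l)·4jlL³/(π²(j² − l²)²); higher powers the same way via product-to-sum and parts.
State is unnormalized: ∫|ψ|² dx = 4.4266, and ∫ψ*·x·ψ dx = 4.4816, so ⟨x⟩ = 4.4816 / 4.4266.
⟨x⟩ = 1.0124.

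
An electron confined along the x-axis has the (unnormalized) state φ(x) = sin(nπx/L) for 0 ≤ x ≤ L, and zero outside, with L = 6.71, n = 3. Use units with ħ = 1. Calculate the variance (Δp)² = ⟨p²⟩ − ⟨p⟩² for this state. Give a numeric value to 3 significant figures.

1.97

Compute ⟨p⟩ and ⟨p²⟩ separately; (Δp)² = ⟨p²⟩ − ⟨p⟩².
d/dx sin(nπx/L) = (nπ/L)·cos(nπx/L) and d²/dx² sin(nπx/L) = −(nπ/L)²·sin(nπx/L); on 0 ≤ x ≤ L, ∫sin²(nπx/L) dx = L/2 and ∫sin(nπx/L)·cos(nπx/L) dx = 0.
Normalization: ∫|φ|² dx = 3.3550.
⟨p⟩ = 0.0000 and ⟨p²⟩ = 1.9729.
(Δp)² = 1.9729 − (0.0000)² = 1.9729.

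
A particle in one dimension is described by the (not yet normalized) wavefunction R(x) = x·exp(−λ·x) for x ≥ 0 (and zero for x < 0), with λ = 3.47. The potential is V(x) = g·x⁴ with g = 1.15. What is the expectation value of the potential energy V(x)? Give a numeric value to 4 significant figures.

⟨V⟩ = ∫ V(x)·|R|² dx / ∫|R|² dx.
Every integrand reduces to terms xʲ·e^(−2λx) on [0, ∞); use ∫₀^∞ xʲ·e^(−2λx) dx = j!/(2λ)^(j+1).
State is unnormalized: ∫|R|² dx = 0.0059834, and ∫R*·V(x)·R dx = 0.0010679, so ⟨V⟩ = 0.0010679 / 0.0059834.
⟨V⟩ = 0.17847.

0.1785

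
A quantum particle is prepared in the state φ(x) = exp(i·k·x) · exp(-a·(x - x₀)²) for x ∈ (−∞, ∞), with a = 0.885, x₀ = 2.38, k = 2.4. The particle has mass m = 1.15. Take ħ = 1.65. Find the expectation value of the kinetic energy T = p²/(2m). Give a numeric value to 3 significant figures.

T = −(ħ²/2m) d²/dx², so ⟨T⟩ = −(ħ²/2m) ∫ φ*·φ'' dx / ∫|φ|² dx; with m = 1.15.
Gaussian moments (u = x − x₀): ∫u^(2j)·e^(−2au²) du = (2j−1)!!/(4a)^j · √(π/(2a)), odd powers integrate to 0; here √(π/(2a)) = 1.3323. Derivatives: φ′ = (ik − 2au)·φ, φ″ = ((ik − 2au)² − 2a)·φ; the odd-in-u pieces drop out.
State is unnormalized: ∫|φ|² dx = 1.3323, and ∫φ*·(−ħ²/2m · φ'') dx = 10.479, so ⟨T⟩ = 10.479 / 1.3323.
⟨T⟩ = 7.8657.

7.87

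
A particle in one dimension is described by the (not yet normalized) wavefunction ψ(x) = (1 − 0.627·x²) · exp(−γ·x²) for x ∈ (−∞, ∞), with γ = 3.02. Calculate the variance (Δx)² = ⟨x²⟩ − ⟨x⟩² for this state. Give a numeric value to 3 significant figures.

0.0667

Compute ⟨x⟩ and ⟨x²⟩ separately, then (Δx)² = ⟨x²⟩ − ⟨x⟩².
Expand each integrand as polynomial × e^(−2γx²) and use ∫x^(2j)·e^(−2γx²) dx = (2j−1)!!/(4γ)^j · √(π/(2γ)), odd powers → 0; here √(π/(2γ)) = 0.72120.
Normalization: ∫|ψ|² dx = 0.65216.
⟨x⟩ = 0.0000 and ⟨x²⟩ = 0.066735.
(Δx)² = 0.066735 − (0.0000)² = 0.066735.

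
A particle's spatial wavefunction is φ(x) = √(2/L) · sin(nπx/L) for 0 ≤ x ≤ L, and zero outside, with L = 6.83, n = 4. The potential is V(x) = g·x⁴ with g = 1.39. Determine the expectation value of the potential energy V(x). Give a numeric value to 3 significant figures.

586.

⟨V⟩ = ∫ V(x)·|φ|² dx.
With sin²θ = (1 − cos2θ)/2 on 0 ≤ x ≤ L: ∫sin²(nπx/L) dx = L/2, ∫x·sin²(nπx/L) dx = L²/4, ∫x²·sin²(nπx/L) dx = L³·(1/6 − 1/(4n²π²)); higher powers xᵏ the same way, integrating xᵏ·cos(2nπx/L) by parts.
⟨V⟩ = 585.99.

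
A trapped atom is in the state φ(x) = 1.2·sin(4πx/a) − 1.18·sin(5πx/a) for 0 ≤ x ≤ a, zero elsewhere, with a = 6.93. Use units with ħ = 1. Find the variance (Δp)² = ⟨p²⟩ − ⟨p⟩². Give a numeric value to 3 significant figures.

4.20

Compute ⟨p⟩ and ⟨p²⟩ separately; (Δp)² = ⟨p²⟩ − ⟨p⟩².
d²/dx² sin(jπx/a) = −(jπ/a)²·sin(jπx/a); on 0 ≤ x ≤ a, ∫sin²(jπx/a) dx = a/2 and ∫sin(jπx/a)·sin(lπx/a) dx = 0 for j ≠ l, so only diagonal terms survive in ∫|φ|² and ∫φ·φ″; ∫φ·φ′ dx = [φ²/2] between the walls = 0.
Normalization: ∫|φ|² dx = 9.8143.
⟨p⟩ = 0.0000 and ⟨p²⟩ = 4.1974.
(Δp)² = 4.1974 − (0.0000)² = 4.1974.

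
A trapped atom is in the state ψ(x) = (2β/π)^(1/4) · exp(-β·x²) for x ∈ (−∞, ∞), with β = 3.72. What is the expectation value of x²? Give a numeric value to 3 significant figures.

⟨x²⟩ = ∫ x²·|ψ|² dx (integrals over the domain).
Gaussian moments: ∫x^(2j)·e^(−2βx²) dx = (2j−1)!!/(4β)^j · √(π/(2β)), odd powers integrate to 0; here √(π/(2β)) = 0.64981.
⟨x²⟩ = 0.067204.

0.0672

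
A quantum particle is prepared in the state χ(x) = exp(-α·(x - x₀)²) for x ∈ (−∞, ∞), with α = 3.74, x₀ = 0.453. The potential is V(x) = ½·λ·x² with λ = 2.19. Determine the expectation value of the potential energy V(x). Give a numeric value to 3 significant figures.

0.298

⟨V⟩ = ∫ V(x)·|χ|² dx / ∫|χ|² dx.
Gaussian moments (u = x − x₀): ∫u^(2j)·e^(−2αu²) du = (2j−1)!!/(4α)^j · √(π/(2α)), odd powers integrate to 0; here √(π/(2α)) = 0.64807.
State is unnormalized: ∫|χ|² dx = 0.64807, and ∫χ*·V(x)·χ dx = 0.19306, so ⟨V⟩ = 0.19306 / 0.64807.
⟨V⟩ = 0.29790.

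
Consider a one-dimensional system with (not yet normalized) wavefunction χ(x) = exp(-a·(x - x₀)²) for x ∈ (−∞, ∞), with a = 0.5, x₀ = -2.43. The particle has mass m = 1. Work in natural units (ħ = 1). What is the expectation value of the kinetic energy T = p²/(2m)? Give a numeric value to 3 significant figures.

0.250

T = −(ħ²/2m) d²/dx², so ⟨T⟩ = −(ħ²/2m) ∫ χ*·χ'' dx / ∫|χ|² dx; with m = 1.
Gaussian moments (u = x − x₀): ∫u^(2j)·e^(−2au²) du = (2j−1)!!/(4a)^j · √(π/(2a)), odd powers integrate to 0; here √(π/(2a)) = 1.7725. Derivatives: d/dx e^(−au²) = −2au·e^(−au²), d²/dx² e^(−au²) = (4a²u² − 2a)·e^(−au²).
State is unnormalized: ∫|χ|² dx = 1.7725, and ∫χ*·(−ħ²/2m · χ'') dx = 0.44311, so ⟨T⟩ = 0.44311 / 1.7725.
⟨T⟩ = 0.25000.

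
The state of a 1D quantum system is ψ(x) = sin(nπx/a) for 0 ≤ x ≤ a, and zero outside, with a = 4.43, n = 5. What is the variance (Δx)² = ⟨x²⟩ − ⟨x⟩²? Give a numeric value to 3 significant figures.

1.60

Compute ⟨x⟩ and ⟨x²⟩ separately, then (Δx)² = ⟨x²⟩ − ⟨x⟩².
With sin²θ = (1 − cos2θ)/2 on 0 ≤ x ≤ a: ∫sin²(nπx/a) dx = a/2, ∫x·sin²(nπx/a) dx = a²/4, ∫x²·sin²(nπx/a) dx = a³·(1/6 − 1/(4n²π²)); higher powers xᵏ the same way, integrating xᵏ·cos(2nπx/a) by parts.
Normalization: ∫|ψ|² dx = 2.2150.
⟨x⟩ = 2.2150 and ⟨x²⟩ = 6.5019.
(Δx)² = 6.5019 − (2.2150)² = 1.5956.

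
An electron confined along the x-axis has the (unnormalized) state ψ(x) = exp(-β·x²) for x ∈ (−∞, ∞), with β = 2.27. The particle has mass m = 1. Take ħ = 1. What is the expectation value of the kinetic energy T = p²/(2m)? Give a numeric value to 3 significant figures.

T = −(ħ²/2m) d²/dx², so ⟨T⟩ = −(ħ²/2m) ∫ ψ*·ψ'' dx / ∫|ψ|² dx; with m = 1.
Gaussian moments: ∫x^(2j)·e^(−2βx²) dx = (2j−1)!!/(4β)^j · √(π/(2β)), odd powers integrate to 0; here √(π/(2β)) = 0.83185. Derivatives: d/dx e^(−βx²) = −2βx·e^(−βx²), d²/dx² e^(−βx²) = (4β²x² − 2β)·e^(−βx²).
State is unnormalized: ∫|ψ|² dx = 0.83185, and ∫ψ*·(−ħ²/2m · ψ'') dx = 0.94415, so ⟨T⟩ = 0.94415 / 0.83185.
⟨T⟩ = 1.1350.

1.14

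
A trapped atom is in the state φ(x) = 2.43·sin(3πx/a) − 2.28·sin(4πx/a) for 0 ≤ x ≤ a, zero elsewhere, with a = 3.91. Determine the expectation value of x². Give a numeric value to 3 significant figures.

⟨x²⟩ = ∫ x²·|φ|² dx / ∫|φ|² dx (integrals over the domain).
On 0 ≤ x ≤ a (j ≠ l): ∫sin²(jπx/a) dx = a/2, ∫sin(jπx/a)·sin(lπx/a) dx = 0; diagonal moments ∫x·sin²(jπx/a) dx = a²/4, ∫x²·sin²(jπx/a) dx = a³·(1/6 − 1/(4j²π²)); cross terms ∫x·sin(jπx/a)·sin(lπx/a) dx = 0 for j + l even and −4jla²/(π²(j² − l²)²) for j + l odd, ∫x²·sin(jπx/a)·sin(lπx/a) dx = (−1)^(j+l)·4jla³/(π²(j² − l²)²); higher powers the same way via product-to-sum and parts.
State is unnormalized: ∫|φ|² dx = 21.707, and ∫φ*·x²·φ dx = 174.88, so ⟨x²⟩ = 174.88 / 21.707.
⟨x²⟩ = 8.0562.

8.06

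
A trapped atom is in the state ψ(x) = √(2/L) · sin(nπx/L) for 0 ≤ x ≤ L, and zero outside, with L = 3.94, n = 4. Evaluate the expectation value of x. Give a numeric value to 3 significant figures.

1.97

⟨x⟩ = ∫ x·|ψ|² dx (integrals over the domain).
With sin²θ = (1 − cos2θ)/2 on 0 ≤ x ≤ L: ∫sin²(nπx/L) dx = L/2, ∫x·sin²(nπx/L) dx = L²/4, ∫x²·sin²(nπx/L) dx = L³·(1/6 − 1/(4n²π²)); higher powers xᵏ the same way, integrating xᵏ·cos(2nπx/L) by parts.
⟨x⟩ = 1.9700.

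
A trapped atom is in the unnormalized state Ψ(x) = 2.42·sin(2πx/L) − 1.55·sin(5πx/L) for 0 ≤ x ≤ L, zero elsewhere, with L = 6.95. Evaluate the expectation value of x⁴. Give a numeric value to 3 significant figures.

⟨x⁴⟩ = ∫ x⁴·|Ψ|² dx / ∫|Ψ|² dx (integrals over the domain).
On 0 ≤ x ≤ L (j ≠ l): ∫sin²(jπx/L) dx = L/2, ∫sin(jπx/L)·sin(lπx/L) dx = 0; diagonal moments ∫x·sin²(jπx/L) dx = L²/4, ∫x²·sin²(jπx/L) dx = L³·(1/6 − 1/(4j²π²)); cross terms ∫x·sin(jπx/L)·sin(lπx/L) dx = 0 for j + l even and −4jlL²/(π²(j² − l²)²) for j + l odd, ∫x²·sin(jπx/L)·sin(lπx/L) dx = (−1)^(j+l)·4jlL³/(π²(j² − l²)²); higher powers the same way via product-to-sum and parts.
State is unnormalized: ∫|Ψ|² dx = 28.700, and ∫Ψ*·x⁴·Ψ dx = 14214., so ⟨x⁴⟩ = 14214. / 28.700.
⟨x⁴⟩ = 495.26.

495.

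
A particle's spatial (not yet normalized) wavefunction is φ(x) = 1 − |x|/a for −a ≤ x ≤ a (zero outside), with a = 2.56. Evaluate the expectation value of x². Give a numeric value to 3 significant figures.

0.655

⟨x²⟩ = ∫ x²·|φ|² dx / ∫|φ|² dx (integrals over the domain).
φ is even, so ∫ over [−a, a] = 2∫₀ᵃ with φ = 1 − x/a there: ∫₀ᵃ (1 − x/a)² dx = a/3, ∫₀ᵃ x²(1 − x/a)² dx = a³/30, ∫₀ᵃ x⁴(1 − x/a)² dx = a⁵/105.
State is unnormalized: ∫|φ|² dx = 1.7067, and ∫φ*·x²·φ dx = 1.1185, so ⟨x²⟩ = 1.1185 / 1.7067.
⟨x²⟩ = 0.65536.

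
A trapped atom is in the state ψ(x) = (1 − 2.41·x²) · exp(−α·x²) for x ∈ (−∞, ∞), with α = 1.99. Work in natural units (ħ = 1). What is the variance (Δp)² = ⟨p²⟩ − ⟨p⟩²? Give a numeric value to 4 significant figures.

Compute ⟨p⟩ and ⟨p²⟩ separately; (Δp)² = ⟨p²⟩ − ⟨p⟩².
Expand each integrand as polynomial × e^(−2αx²) and use ∫x^(2j)·e^(−2αx²) dx = (2j−1)!!/(4α)^j · √(π/(2α)), odd powers → 0; here √(π/(2α)) = 0.88845. Differentiate with the product rule, d/dx e^(−αx²) = −2αx·e^(−αx²).
Normalization: ∫|ψ|² dx = 0.59479.
⟨p⟩ = 0.0000 and ⟨p²⟩ = 6.6798.
(Δp)² = 6.6798 − (0.0000)² = 6.6798.

6.680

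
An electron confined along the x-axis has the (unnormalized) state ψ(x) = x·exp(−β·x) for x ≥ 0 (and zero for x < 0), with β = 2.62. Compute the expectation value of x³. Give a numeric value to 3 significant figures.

0.417

⟨x³⟩ = ∫ x³·|ψ|² dx / ∫|ψ|² dx (integrals over the domain).
Every integrand reduces to terms xʲ·e^(−2βx) on [0, ∞); use ∫₀^∞ xʲ·e^(−2βx) dx = j!/(2β)^(j+1).
State is unnormalized: ∫|ψ|² dx = 0.013901, and ∫ψ*·x³·ψ dx = 0.0057969, so ⟨x³⟩ = 0.0057969 / 0.013901.
⟨x³⟩ = 0.41702.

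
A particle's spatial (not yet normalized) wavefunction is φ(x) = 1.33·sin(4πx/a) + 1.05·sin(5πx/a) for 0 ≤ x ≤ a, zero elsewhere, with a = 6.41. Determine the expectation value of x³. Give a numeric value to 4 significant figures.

19.41

⟨x³⟩ = ∫ x³·|φ|² dx / ∫|φ|² dx (integrals over the domain).
On 0 ≤ x ≤ a (j ≠ l): ∫sin²(jπx/a) dx = a/2, ∫sin(jπx/a)·sin(lπx/a) dx = 0; diagonal moments ∫x·sin²(jπx/a) dx = a²/4, ∫x²·sin²(jπx/a) dx = a³·(1/6 − 1/(4j²π²)); cross terms ∫x·sin(jπx/a)·sin(lπx/a) dx = 0 for j + l even and −4jla²/(π²(j² − l²)²) for j + l odd, ∫x²·sin(jπx/a)·sin(lπx/a) dx = (−1)^(j+l)·4jla³/(π²(j² − l²)²); higher powers the same way via product-to-sum and parts.
State is unnormalized: ∫|φ|² dx = 9.2028, and ∫φ*·x³·φ dx = 178.64, so ⟨x³⟩ = 178.64 / 9.2028.
⟨x³⟩ = 19.411.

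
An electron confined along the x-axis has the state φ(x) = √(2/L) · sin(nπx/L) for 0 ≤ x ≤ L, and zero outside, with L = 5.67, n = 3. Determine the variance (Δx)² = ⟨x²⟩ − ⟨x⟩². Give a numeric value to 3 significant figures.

2.50

Compute ⟨x⟩ and ⟨x²⟩ separately, then (Δx)² = ⟨x²⟩ − ⟨x⟩².
With sin²θ = (1 − cos2θ)/2 on 0 ≤ x ≤ L: ∫sin²(nπx/L) dx = L/2, ∫x·sin²(nπx/L) dx = L²/4, ∫x²·sin²(nπx/L) dx = L³·(1/6 − 1/(4n²π²)); higher powers xᵏ the same way, integrating xᵏ·cos(2nπx/L) by parts.
⟨x⟩ = 2.8350 and ⟨x²⟩ = 10.535.
(Δx)² = 10.535 − (2.8350)² = 2.4981.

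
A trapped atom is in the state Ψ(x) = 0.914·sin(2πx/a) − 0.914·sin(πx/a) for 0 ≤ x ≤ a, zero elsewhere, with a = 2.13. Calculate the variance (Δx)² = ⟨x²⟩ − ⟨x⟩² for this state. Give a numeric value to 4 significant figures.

Compute ⟨x⟩ and ⟨x²⟩ separately, then (Δx)² = ⟨x²⟩ − ⟨x⟩².
On 0 ≤ x ≤ a (j ≠ l): ∫sin²(jπx/a) dx = a/2, ∫sin(jπx/a)·sin(lπx/a) dx = 0; diagonal moments ∫x·sin²(jπx/a) dx = a²/4, ∫x²·sin²(jπx/a) dx = a³·(1/6 − 1/(4j²π²)); cross terms ∫x·sin(jπx/a)·sin(lπx/a) dx = 0 for j + l even and −4jla²/(π²(j² − l²)²) for j + l odd, ∫x²·sin(jπx/a)·sin(lπx/a) dx = (−1)^(j+l)·4jla³/(π²(j² − l²)²); higher powers the same way via product-to-sum and parts.
Normalization: ∫|Ψ|² dx = 1.7794.
⟨x⟩ = 1.4487 and ⟨x²⟩ = 2.1859.
(Δx)² = 2.1859 − (1.4487)² = 0.087221.

0.08722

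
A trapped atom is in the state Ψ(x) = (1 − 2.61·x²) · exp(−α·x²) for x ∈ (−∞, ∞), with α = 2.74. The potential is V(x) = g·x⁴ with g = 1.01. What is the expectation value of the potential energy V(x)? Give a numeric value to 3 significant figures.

⟨V⟩ = ∫ V(x)·|Ψ|² dx / ∫|Ψ|² dx.
Expand each integrand as polynomial × e^(−2αx²) and use ∫x^(2j)·e^(−2αx²) dx = (2j−1)!!/(4α)^j · √(π/(2α)), odd powers → 0; here √(π/(2α)) = 0.75715.
State is unnormalized: ∫|Ψ|² dx = 0.52535, and ∫Ψ*·V(x)·Ψ dx = 0.011525, so ⟨V⟩ = 0.011525 / 0.52535.
⟨V⟩ = 0.021938.

0.0219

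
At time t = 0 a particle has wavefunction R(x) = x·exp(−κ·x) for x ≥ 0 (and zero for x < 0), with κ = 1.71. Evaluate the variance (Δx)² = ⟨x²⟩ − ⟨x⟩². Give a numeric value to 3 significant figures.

Compute ⟨x⟩ and ⟨x²⟩ separately, then (Δx)² = ⟨x²⟩ − ⟨x⟩².
Every integrand reduces to terms xʲ·e^(−2κx) on [0, ∞); use ∫₀^∞ xʲ·e^(−2κx) dx = j!/(2κ)^(j+1).
Normalization: ∫|R|² dx = 0.049998.
⟨x⟩ = 0.87719 and ⟨x²⟩ = 1.0260.
(Δx)² = 1.0260 − (0.87719)² = 0.25649.

0.256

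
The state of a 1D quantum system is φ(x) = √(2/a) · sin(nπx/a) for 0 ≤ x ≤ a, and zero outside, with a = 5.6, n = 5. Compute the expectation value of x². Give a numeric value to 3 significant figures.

⟨x²⟩ = ∫ x²·|φ|² dx (integrals over the domain).
With sin²θ = (1 − cos2θ)/2 on 0 ≤ x ≤ a: ∫sin²(nπx/a) dx = a/2, ∫x·sin²(nπx/a) dx = a²/4, ∫x²·sin²(nπx/a) dx = a³·(1/6 − 1/(4n²π²)); higher powers xᵏ the same way, integrating xᵏ·cos(2nπx/a) by parts.
⟨x²⟩ = 10.390.

10.4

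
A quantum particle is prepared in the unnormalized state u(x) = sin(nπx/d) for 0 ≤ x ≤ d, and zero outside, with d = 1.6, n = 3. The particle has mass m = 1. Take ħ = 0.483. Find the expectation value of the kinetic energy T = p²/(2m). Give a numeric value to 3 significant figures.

4.05

T = −(ħ²/2m) d²/dx², so ⟨T⟩ = −(ħ²/2m) ∫ u*·u'' dx / ∫|u|² dx; with m = 1.
d/dx sin(nπx/d) = (nπ/d)·cos(nπx/d) and d²/dx² sin(nπx/d) = −(nπ/d)²·sin(nπx/d); on 0 ≤ x ≤ d, ∫sin²(nπx/d) dx = d/2 and ∫sin(nπx/d)·cos(nπx/d) dx = 0.
State is unnormalized: ∫|u|² dx = 0.80000, and ∫u*·(−ħ²/2m · u'') dx = 3.2378, so ⟨T⟩ = 3.2378 / 0.80000.
⟨T⟩ = 4.0473.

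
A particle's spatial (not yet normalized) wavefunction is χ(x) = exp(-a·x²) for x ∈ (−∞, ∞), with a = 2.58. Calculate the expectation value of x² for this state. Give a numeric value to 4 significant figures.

0.09690

⟨x²⟩ = ∫ x²·|χ|² dx / ∫|χ|² dx (integrals over the domain).
Gaussian moments: ∫x^(2j)·e^(−2ax²) dx = (2j−1)!!/(4a)^j · √(π/(2a)), odd powers integrate to 0; here √(π/(2a)) = 0.78028.
State is unnormalized: ∫|χ|² dx = 0.78028, and ∫χ*·x²·χ dx = 0.075608, so ⟨x²⟩ = 0.075608 / 0.78028.
⟨x²⟩ = 0.096899.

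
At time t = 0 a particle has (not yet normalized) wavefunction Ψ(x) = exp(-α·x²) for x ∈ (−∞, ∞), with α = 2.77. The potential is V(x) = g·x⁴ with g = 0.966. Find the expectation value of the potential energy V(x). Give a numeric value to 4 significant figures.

0.02361

⟨V⟩ = ∫ V(x)·|Ψ|² dx / ∫|Ψ|² dx.
Gaussian moments: ∫x^(2j)·e^(−2αx²) dx = (2j−1)!!/(4α)^j · √(π/(2α)), odd powers integrate to 0; here √(π/(2α)) = 0.75304.
State is unnormalized: ∫|Ψ|² dx = 0.75304, and ∫Ψ*·V(x)·Ψ dx = 0.017776, so ⟨V⟩ = 0.017776 / 0.75304.
⟨V⟩ = 0.023606.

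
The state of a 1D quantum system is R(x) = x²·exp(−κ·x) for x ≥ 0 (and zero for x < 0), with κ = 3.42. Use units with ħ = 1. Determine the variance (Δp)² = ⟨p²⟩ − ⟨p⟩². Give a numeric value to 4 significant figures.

Compute ⟨p⟩ and ⟨p²⟩ separately; (Δp)² = ⟨p²⟩ − ⟨p⟩².
Differentiate x²·exp(−κ·x) with the product rule; every integrand then reduces to terms xʲ·e^(−2κx) on [0, ∞), with ∫₀^∞ xʲ·e^(−2κx) dx = j!/(2κ)^(j+1).
Normalization: ∫|R|² dx = 0.0016030.
⟨p⟩ = 0.0000 and ⟨p²⟩ = 3.8988.
(Δp)² = 3.8988 − (0.0000)² = 3.8988.

3.899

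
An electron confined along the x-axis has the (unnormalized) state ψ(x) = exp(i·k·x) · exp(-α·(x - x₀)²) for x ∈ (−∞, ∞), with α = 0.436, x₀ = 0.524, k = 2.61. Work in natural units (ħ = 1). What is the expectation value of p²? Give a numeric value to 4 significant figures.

p² ψ = −ħ² d²ψ/dx²; ⟨p²⟩ = −ħ² ∫ ψ*·ψ'' dx / ∫|ψ|² dx.
Gaussian moments (u = x − x₀): ∫u^(2j)·e^(−2αu²) du = (2j−1)!!/(4α)^j · √(π/(2α)), odd powers integrate to 0; here √(π/(2α)) = 1.8981. Derivatives: ψ′ = (ik − 2αu)·ψ, ψ″ = ((ik − 2αu)² − 2α)·ψ; the odd-in-u pieces drop out.
State is unnormalized: ∫|ψ|² dx = 1.8981, and ∫ψ*·(−ħ² ψ'') dx = 13.758, so ⟨p²⟩ = 13.758 / 1.8981.
⟨p²⟩ = 7.2481.

7.248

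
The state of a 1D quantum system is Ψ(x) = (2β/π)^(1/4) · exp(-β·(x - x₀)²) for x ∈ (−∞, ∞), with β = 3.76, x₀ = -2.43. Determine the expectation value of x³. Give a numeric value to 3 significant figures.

⟨x³⟩ = ∫ x³·|Ψ|² dx (integrals over the domain).
Gaussian moments (u = x − x₀): ∫u^(2j)·e^(−2βu²) du = (2j−1)!!/(4β)^j · √(π/(2β)), odd powers integrate to 0; here √(π/(2β)) = 0.64635.
⟨x³⟩ = -14.834.

-14.8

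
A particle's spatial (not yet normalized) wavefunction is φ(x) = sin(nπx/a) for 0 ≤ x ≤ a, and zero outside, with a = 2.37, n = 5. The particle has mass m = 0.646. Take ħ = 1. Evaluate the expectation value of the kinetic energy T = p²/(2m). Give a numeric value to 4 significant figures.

34.00

T = −(ħ²/2m) d²/dx², so ⟨T⟩ = −(ħ²/2m) ∫ φ*·φ'' dx / ∫|φ|² dx; with m = 0.646.
d/dx sin(nπx/a) = (nπ/a)·cos(nπx/a) and d²/dx² sin(nπx/a) = −(nπ/a)²·sin(nπx/a); on 0 ≤ x ≤ a, ∫sin²(nπx/a) dx = a/2 and ∫sin(nπx/a)·cos(nπx/a) dx = 0.
State is unnormalized: ∫|φ|² dx = 1.1850, and ∫φ*·(−ħ²/2m · φ'') dx = 40.290, so ⟨T⟩ = 40.290 / 1.1850.
⟨T⟩ = 34.000.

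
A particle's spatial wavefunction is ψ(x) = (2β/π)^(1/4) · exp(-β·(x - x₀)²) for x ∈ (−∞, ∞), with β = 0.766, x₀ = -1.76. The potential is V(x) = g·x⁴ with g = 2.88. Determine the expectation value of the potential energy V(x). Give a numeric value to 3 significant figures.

⟨V⟩ = ∫ V(x)·|ψ|² dx.
Gaussian moments (u = x − x₀): ∫u^(2j)·e^(−2βu²) du = (2j−1)!!/(4β)^j · √(π/(2β)), odd powers integrate to 0; here √(π/(2β)) = 1.4320.
⟨V⟩ = 46.024.

46.0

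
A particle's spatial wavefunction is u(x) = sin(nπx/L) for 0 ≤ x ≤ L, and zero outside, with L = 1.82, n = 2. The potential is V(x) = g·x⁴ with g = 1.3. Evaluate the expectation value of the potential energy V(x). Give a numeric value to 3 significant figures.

2.51

⟨V⟩ = ∫ V(x)·|u|² dx / ∫|u|² dx.
With sin²θ = (1 − cos2θ)/2 on 0 ≤ x ≤ L: ∫sin²(nπx/L) dx = L/2, ∫x·sin²(nπx/L) dx = L²/4, ∫x²·sin²(nπx/L) dx = L³·(1/6 − 1/(4n²π²)); higher powers xᵏ the same way, integrating xᵏ·cos(2nπx/L) by parts.
State is unnormalized: ∫|u|² dx = 0.91000, and ∫u*·V(x)·u dx = 2.2797, so ⟨V⟩ = 2.2797 / 0.91000.
⟨V⟩ = 2.5051.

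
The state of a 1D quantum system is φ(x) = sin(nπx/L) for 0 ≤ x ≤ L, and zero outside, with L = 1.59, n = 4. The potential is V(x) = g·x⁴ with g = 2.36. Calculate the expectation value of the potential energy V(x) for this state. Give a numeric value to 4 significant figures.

2.922

⟨V⟩ = ∫ V(x)·|φ|² dx / ∫|φ|² dx.
With sin²θ = (1 − cos2θ)/2 on 0 ≤ x ≤ L: ∫sin²(nπx/L) dx = L/2, ∫x·sin²(nπx/L) dx = L²/4, ∫x²·sin²(nπx/L) dx = L³·(1/6 − 1/(4n²π²)); higher powers xᵏ the same way, integrating xᵏ·cos(2nπx/L) by parts.
State is unnormalized: ∫|φ|² dx = 0.79500, and ∫φ*·V(x)·φ dx = 2.3231, so ⟨V⟩ = 2.3231 / 0.79500.
⟨V⟩ = 2.9221.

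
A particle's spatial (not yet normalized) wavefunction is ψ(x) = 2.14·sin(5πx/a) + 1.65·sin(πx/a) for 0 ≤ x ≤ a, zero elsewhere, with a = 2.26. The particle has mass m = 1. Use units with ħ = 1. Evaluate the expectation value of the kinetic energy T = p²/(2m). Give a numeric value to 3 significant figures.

T = −(ħ²/2m) d²/dx², so ⟨T⟩ = −(ħ²/2m) ∫ ψ*·ψ'' dx / ∫|ψ|² dx; with m = 1.
d²/dx² sin(jπx/a) = −(jπ/a)²·sin(jπx/a); on 0 ≤ x ≤ a, ∫sin²(jπx/a) dx = a/2 and ∫sin(jπx/a)·sin(lπx/a) dx = 0 for j ≠ l, so only diagonal terms survive in ∫|ψ|² and ∫ψ·ψ″; ∫ψ·ψ′ dx = [ψ²/2] between the walls = 0.
State is unnormalized: ∫|ψ|² dx = 8.2514, and ∫ψ*·(−ħ²/2m · ψ'') dx = 127.97, so ⟨T⟩ = 127.97 / 8.2514.
⟨T⟩ = 15.509.

15.5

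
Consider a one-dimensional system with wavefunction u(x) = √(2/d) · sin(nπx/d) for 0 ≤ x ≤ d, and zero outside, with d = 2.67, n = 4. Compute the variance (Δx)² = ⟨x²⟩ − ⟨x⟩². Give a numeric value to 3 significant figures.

Compute ⟨x⟩ and ⟨x²⟩ separately, then (Δx)² = ⟨x²⟩ − ⟨x⟩².
With sin²θ = (1 − cos2θ)/2 on 0 ≤ x ≤ d: ∫sin²(nπx/d) dx = d/2, ∫x·sin²(nπx/d) dx = d²/4, ∫x²·sin²(nπx/d) dx = d³·(1/6 − 1/(4n²π²)); higher powers xᵏ the same way, integrating xᵏ·cos(2nπx/d) by parts.
⟨x⟩ = 1.3350 and ⟨x²⟩ = 2.3537.
(Δx)² = 2.3537 − (1.3350)² = 0.57150.

0.572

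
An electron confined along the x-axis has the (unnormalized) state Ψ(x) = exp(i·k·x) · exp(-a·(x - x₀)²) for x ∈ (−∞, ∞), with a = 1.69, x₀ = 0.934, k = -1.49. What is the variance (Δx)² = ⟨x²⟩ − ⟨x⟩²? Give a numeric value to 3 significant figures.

0.148

Compute ⟨x⟩ and ⟨x²⟩ separately, then (Δx)² = ⟨x²⟩ − ⟨x⟩².
Gaussian moments (u = x − x₀): ∫u^(2j)·e^(−2au²) du = (2j−1)!!/(4a)^j · √(π/(2a)), odd powers integrate to 0; here √(π/(2a)) = 0.96409.
Normalization: ∫|Ψ|² dx = 0.96409.
⟨x⟩ = 0.93400 and ⟨x²⟩ = 1.0203.
(Δx)² = 1.0203 − (0.93400)² = 0.14793.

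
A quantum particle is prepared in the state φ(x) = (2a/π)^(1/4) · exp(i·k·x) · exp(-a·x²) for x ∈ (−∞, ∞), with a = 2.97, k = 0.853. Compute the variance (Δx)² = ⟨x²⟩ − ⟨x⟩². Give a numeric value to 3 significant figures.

0.0842

Compute ⟨x⟩ and ⟨x²⟩ separately, then (Δx)² = ⟨x²⟩ − ⟨x⟩².
Gaussian moments: ∫x^(2j)·e^(−2ax²) dx = (2j−1)!!/(4a)^j · √(π/(2a)), odd powers integrate to 0; here √(π/(2a)) = 0.72725.
⟨x⟩ = 0.0000 and ⟨x²⟩ = 0.084175.
(Δx)² = 0.084175 − (0.0000)² = 0.084175.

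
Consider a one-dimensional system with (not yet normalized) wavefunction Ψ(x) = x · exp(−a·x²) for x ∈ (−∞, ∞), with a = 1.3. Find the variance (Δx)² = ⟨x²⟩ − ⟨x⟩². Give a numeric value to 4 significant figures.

Compute ⟨x⟩ and ⟨x²⟩ separately, then (Δx)² = ⟨x²⟩ − ⟨x⟩².
Expand each integrand as polynomial × e^(−2ax²) and use ∫x^(2j)·e^(−2ax²) dx = (2j−1)!!/(4a)^j · √(π/(2a)), odd powers → 0; here √(π/(2a)) = 1.0992.
Normalization: ∫|Ψ|² dx = 0.21139.
⟨x⟩ = 0.0000 and ⟨x²⟩ = 0.57692.
(Δx)² = 0.57692 − (0.0000)² = 0.57692.

0.5769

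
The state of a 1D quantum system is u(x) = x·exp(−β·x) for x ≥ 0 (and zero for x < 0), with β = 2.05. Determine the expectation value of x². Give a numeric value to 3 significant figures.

⟨x²⟩ = ∫ x²·|u|² dx / ∫|u|² dx (integrals over the domain).
Every integrand reduces to terms xʲ·e^(−2βx) on [0, ∞); use ∫₀^∞ xʲ·e^(−2βx) dx = j!/(2β)^(j+1).
State is unnormalized: ∫|u|² dx = 0.029019, and ∫u*·x²·u dx = 0.020715, so ⟨x²⟩ = 0.020715 / 0.029019.
⟨x²⟩ = 0.71386.

0.714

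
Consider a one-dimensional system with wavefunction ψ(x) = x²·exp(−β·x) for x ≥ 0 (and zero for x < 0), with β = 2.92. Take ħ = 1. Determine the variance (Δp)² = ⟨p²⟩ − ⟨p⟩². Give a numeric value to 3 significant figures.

Compute ⟨p⟩ and ⟨p²⟩ separately; (Δp)² = ⟨p²⟩ − ⟨p⟩².
Differentiate x²·exp(−β·x) with the product rule; every integrand then reduces to terms xʲ·e^(−2βx) on [0, ∞), with ∫₀^∞ xʲ·e^(−2βx) dx = j!/(2β)^(j+1).
Normalization: ∫|ψ|² dx = 0.0035330.
⟨p⟩ = 0.0000 and ⟨p²⟩ = 2.8421.
(Δp)² = 2.8421 − (0.0000)² = 2.8421.

2.84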